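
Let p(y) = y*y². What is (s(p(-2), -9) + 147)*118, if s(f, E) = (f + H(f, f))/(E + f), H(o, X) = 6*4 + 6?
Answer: 292286/17 ≈ 17193.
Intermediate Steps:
H(o, X) = 30 (H(o, X) = 24 + 6 = 30)
p(y) = y³
s(f, E) = (30 + f)/(E + f) (s(f, E) = (f + 30)/(E + f) = (30 + f)/(E + f))
(s(p(-2), -9) + 147)*118 = ((30 + (-2)³)/(-9 + (-2)³) + 147)*118 = ((30 - 8)/(-9 - 8) + 147)*118 = (22/(-17) + 147)*118 = (-1/17*22 + 147)*118 = (-22/17 + 147)*118 = (2477/17)*118 = 292286/17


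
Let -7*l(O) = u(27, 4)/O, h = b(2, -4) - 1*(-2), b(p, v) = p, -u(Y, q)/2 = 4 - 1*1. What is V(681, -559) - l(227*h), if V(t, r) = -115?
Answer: -365473/3178 ≈ -115.00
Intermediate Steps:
u(Y, q) = -6 (u(Y, q) = -2*(4 - 1*1) = -2*(4 - 1) = -2*3 = -6)
h = 4 (h = 2 - 1*(-2) = 2 + 2 = 4)
l(O) = 6/(7*O) (l(O) = -(-6)/(7*O) = 6/(7*O))
V(681, -559) - l(227*h) = -115 - 6/(7*(227*4)) = -115 - 6/(7*908) = -115 - 1*3/3178 = -115 - 3/3178 = -365473/3178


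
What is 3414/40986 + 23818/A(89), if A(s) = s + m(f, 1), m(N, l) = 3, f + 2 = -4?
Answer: 3538111/13662 ≈ 258.97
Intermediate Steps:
f = -6 (f = -2 - 4 = -6)
A(s) = 3 + s (A(s) = s + 3 = 3 + s)
3414/40986 + 23818/A(89) = 3414/40986 + 23818/(3 + 89) = 3414*(1/40986) + 23818/92 = 569/6831 + 23818*(1/92) = 569/6831 + 11909/46 = 3538111/13662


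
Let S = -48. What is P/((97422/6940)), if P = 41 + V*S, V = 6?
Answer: -65930/3747 ≈ -17.595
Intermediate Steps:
P = -247 (P = 41 + 6*(-48) = 41 - 288 = -247)
P/((97422/6940)) = -247/(97422/6940) = -247/(97422*(1/6940)) = -247/48711/3470 = -247*3470/48711 = -65930/3747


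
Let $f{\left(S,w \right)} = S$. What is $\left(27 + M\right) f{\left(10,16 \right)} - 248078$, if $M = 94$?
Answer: $-246868$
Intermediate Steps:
$\left(27 + M\right) f{\left(10,16 \right)} - 248078 = \left(27 + 94\right) 10 - 248078 = 121 \cdot 10 - 248078 = 1210 - 248078 = -246868$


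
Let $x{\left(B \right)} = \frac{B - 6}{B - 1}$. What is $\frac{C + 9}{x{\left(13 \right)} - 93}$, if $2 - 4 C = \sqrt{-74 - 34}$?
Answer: $- \frac{114}{1109} + \frac{18 i \sqrt{3}}{1109} \approx -0.1028 + 0.028113 i$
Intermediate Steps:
$C = \frac{1}{2} - \frac{3 i \sqrt{3}}{2}$ ($C = \frac{1}{2} - \frac{\sqrt{-74 - 34}}{4} = \frac{1}{2} - \frac{\sqrt{-108}}{4} = \frac{1}{2} - \frac{6 i \sqrt{3}}{4} = \frac{1}{2} - \frac{3 i \sqrt{3}}{2} \approx 0.5 - 2.5981 i$)
$x{\left(B \right)} = \frac{-6 + B}{-1 + B}$
$\frac{C + 9}{x{\left(13 \right)} - 93} = \frac{\left(\frac{1}{2} - \frac{3 i \sqrt{3}}{2}\right) + 9}{\frac{-6 + 13}{-1 + 13} - 93} = \frac{\frac{19}{2} - \frac{3 i \sqrt{3}}{2}}{\frac{1}{12} \cdot 7 - 93} = \frac{\frac{19}{2} - \frac{3 i \sqrt{3}}{2}}{\frac{7}{12} - 93} = \frac{\frac{19}{2} - \frac{3 i \sqrt{3}}{2}}{- \frac{1109}{12}} = \left(\frac{19}{2} - \frac{3 i \sqrt{3}}{2}\right) \left(- \frac{12}{1109}\right) = - \frac{114}{1109} + \frac{18 i \sqrt{3}}{1109}$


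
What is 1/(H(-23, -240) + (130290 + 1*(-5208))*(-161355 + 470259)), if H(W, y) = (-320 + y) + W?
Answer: 1/38638329545 ≈ 2.5881e-11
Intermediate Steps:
H(W, y) = -320 + W + y
1/(H(-23, -240) + (130290 + 1*(-5208))*(-161355 + 470259)) = 1/((-320 - 23 - 240) + (130290 + 1*(-5208))*(-161355 + 470259)) = 1/(-583 + (130290 - 5208)*308904) = 1/(-583 + 125082*308904) = 1/(-583 + 38638330128) = 1/38638329545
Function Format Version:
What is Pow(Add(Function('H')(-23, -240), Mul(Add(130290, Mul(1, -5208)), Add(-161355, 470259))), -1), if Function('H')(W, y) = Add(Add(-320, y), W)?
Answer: Rational(1, 38638329545) ≈ 2.5881e-11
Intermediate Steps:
Function('H')(W, y) = Add(-320, W, y)
Pow(Add(Function('H')(-23, -240), Mul(Add(130290, Mul(1, -5208)), Add(-161355, 470259))), -1) = Pow(Add(Add(-320, -23, -240), Mul(Add(130290, Mul(1, -5208)), Add(-161355, 470259))), -1) = Pow(Add(-583, Mul(Add(130290, -5208), 308904)), -1) = Pow(Add(-583, Mul(125082, 308904)), -1) = Pow(Add(-583, 38638330128), -1) = Pow(38638329545, -1) = Rational(1, 38638329545)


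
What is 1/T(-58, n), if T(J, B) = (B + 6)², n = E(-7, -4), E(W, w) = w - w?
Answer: 1/36 ≈ 0.027778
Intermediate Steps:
E(W, w) = 0
n = 0
T(J, B) = (6 + B)²
1/T(-58, n) = 1/((6 + 0)²) = 1/(6²) = 1/36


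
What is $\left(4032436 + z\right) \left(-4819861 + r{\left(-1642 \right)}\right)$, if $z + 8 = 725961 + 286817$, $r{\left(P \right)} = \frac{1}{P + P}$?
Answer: $- \frac{39928828669435575}{1642} \approx -2.4317 \cdot 10^{13}$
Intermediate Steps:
$r{\left(P \right)} = \frac{1}{2 P}$
$z = 1012770$ ($z = -8 + \left(725961 + 286817\right) = -8 + 1012778 = 1012770$)
$\left(4032436 + z\right) \left(-4819861 + r{\left(-1642 \right)}\right) = \left(4032436 + 1012770\right) \left(-4819861 + \frac{1}{2 \left(-1642\right)}\right) = 5045206 \left(-4819861 + \frac{1}{2} \left(- \frac{1}{1642}\right)\right) = 5045206 \left(-4819861 - \frac{1}{3284}\right) = 5045206 \left(- \frac{15828423525}{3284}\right) = - \frac{39928828669435575}{1642}$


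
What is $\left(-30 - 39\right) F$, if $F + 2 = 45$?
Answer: $-2967$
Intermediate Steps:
$F = 43$ ($F = -2 + 45 = 43$)
$\left(-30 - 39\right) F = \left(-30 - 39\right) 43 = \left(-69\right) 43 = -2967$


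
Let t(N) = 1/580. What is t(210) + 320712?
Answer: 186012961/580 ≈ 3.2071e+5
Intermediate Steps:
t(N) = 1/580
t(210) + 320712 = 1/580 + 320712 = 186012961/580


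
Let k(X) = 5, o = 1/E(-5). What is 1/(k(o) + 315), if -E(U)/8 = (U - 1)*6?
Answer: 1/320 ≈ 0.0031250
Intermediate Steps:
E(U) = 48 - 48*U (E(U) = -8*(U - 1)*6 = -8*(-1 + U)*6 = -8*(-6 + 6*U) = 48 - 48*U)
o = 1/288 (o = 1/(48 - 48*(-5)) = 1/(48 + 240) = 1/288 ≈ 0.0034722)
1/(k(o) + 315) = 1/(5 + 315) = 1/320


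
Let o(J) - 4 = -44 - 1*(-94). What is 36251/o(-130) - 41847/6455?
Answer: 231740467/348570 ≈ 664.83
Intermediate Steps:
o(J) = 54 (o(J) = 4 + (-44 - 1*(-94)) = 4 + (-44 + 94) = 4 + 50 = 54)
36251/o(-130) - 41847/6455 = 36251/54 - 41847/6455 = 231740467/348570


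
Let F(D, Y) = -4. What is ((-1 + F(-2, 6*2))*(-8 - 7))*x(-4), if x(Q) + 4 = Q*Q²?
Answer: -5100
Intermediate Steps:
x(Q) = -4 + Q³ (x(Q) = -4 + Q*Q² = -4 + Q³)
((-1 + F(-2, 6*2))*(-8 - 7))*x(-4) = ((-1 - 4)*(-8 - 7))*(-4 + (-4)³) = (-5*(-15))*(-4 - 64) = 75*(-68) = -5100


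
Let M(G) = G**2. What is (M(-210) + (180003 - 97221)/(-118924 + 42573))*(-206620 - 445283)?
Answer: -2194955000693154/76351 ≈ -2.8748e+10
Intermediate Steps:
(M(-210) + (180003 - 97221)/(-118924 + 42573))*(-206620 - 445283) = ((-210)**2 + (180003 - 97221)/(-118924 + 42573))*(-206620 - 445283) = (44100 + 82782/(-76351))*(-651903) = (44100 + 82782*(-1/76351))*(-651903) = (44100 - 82782/76351)*(-651903) = (3366996318/76351)*(-651903) = -2194955000693154/76351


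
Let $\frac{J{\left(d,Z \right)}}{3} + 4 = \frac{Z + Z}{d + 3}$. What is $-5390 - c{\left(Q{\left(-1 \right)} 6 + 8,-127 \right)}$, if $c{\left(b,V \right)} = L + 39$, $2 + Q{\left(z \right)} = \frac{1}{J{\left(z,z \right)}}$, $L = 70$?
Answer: $-5499$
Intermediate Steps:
$J{\left(d,Z \right)} = -12 + \frac{6 Z}{3 + d}$ ($J{\left(d,Z \right)} = -12 + 3 \frac{Z + Z}{d + 3} = -12 + 3 \frac{2 Z}{3 + d} = -12 + \frac{6 Z}{3 + d}$)
$Q{\left(z \right)} = -2 + \frac{3 + z}{6 \left(-6 - z\right)}$ ($Q{\left(z \right)} = -2 + \frac{1}{6 \frac{1}{3 + z} \left(-6 + z - 2 z\right)} = -2 + \frac{1}{6 \frac{1}{3 + z} \left(-6 - z\right)} = -2 + \frac{3 + z}{6 \left(-6 - z\right)}$)
$c{\left(b,V \right)} = 109$ ($c{\left(b,V \right)} = 70 + 39 = 109$)
$-5390 - c{\left(Q{\left(-1 \right)} 6 + 8,-127 \right)} = -5390 - 109 = -5499$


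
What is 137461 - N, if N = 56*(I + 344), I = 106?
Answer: 112261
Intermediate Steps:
N = 25200 (N = 56*(106 + 344) = 56*450 = 25200)
137461 - N = 137461 - 1*25200 = 137461 - 25200 = 112261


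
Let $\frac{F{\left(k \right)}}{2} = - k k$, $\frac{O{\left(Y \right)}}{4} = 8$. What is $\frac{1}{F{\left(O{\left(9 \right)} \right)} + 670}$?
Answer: $- \frac{1}{1378} \approx -0.00072569$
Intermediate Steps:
$O{\left(Y \right)} = 32$ ($O{\left(Y \right)} = 4 \cdot 8 = 32$)
$F{\left(k \right)} = - 2 k^{2}$ ($F{\left(k \right)} = 2 \left(- k k\right) = 2 \left(- k^{2}\right) = - 2 k^{2}$)
$\frac{1}{F{\left(O{\left(9 \right)} \right)} + 670} = \frac{1}{- 2 \cdot 32^{2} + 670} = \frac{1}{\left(-2\right) 1024 + 670} = \frac{1}{-2048 + 670} = \frac{1}{-1378} = - \frac{1}{1378}$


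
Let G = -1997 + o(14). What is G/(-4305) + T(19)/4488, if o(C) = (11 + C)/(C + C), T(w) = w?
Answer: 7031363/15027320 ≈ 0.46791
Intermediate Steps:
o(C) = (11 + C)/(2*C) (o(C) = (11 + C)/((2*C)) = (11 + C)*(1/(2*C)) = (11 + C)/(2*C))
G = -55891/28 (G = -1997 + (1/2)*(11 + 14)/14 = -1997 + (1/2)*(1/14)*25 = -1997 + 25/28 = -55891/28 ≈ -1996.1)
G/(-4305) + T(19)/4488 = -55891/28/(-4305) + 19/4488 = -55891/28*(-1/4305) + 19*(1/4488) = 55891/120540 + 19/4488 = 7031363/15027320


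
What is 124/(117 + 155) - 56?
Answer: -3777/68 ≈ -55.544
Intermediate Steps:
124/(117 + 155) - 56 = 124/272 - 56 = 124*(1/272) - 56 = 31/68 - 56 = -3777/68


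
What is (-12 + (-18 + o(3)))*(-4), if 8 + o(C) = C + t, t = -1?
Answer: 144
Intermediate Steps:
o(C) = -9 + C (o(C) = -8 + (C - 1) = -8 + (-1 + C) = -9 + C)
(-12 + (-18 + o(3)))*(-4) = (-12 + (-18 + (-9 + 3)))*(-4) = (-12 + (-18 - 6))*(-4) = (-12 - 24)*(-4) = -36*(-4) = 144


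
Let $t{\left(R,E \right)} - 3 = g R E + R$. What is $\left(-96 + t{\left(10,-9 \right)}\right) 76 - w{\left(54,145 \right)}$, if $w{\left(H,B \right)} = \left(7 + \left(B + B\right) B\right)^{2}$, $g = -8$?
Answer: $-1768742837$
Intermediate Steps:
$w{\left(H,B \right)} = \left(7 + 2 B^{2}\right)^{2}$ ($w{\left(H,B \right)} = \left(7 + 2 B B\right)^{2} = \left(7 + 2 B^{2}\right)^{2}$)
$t{\left(R,E \right)} = 3 + R - 8 E R$ ($t{\left(R,E \right)} = 3 + \left(- 8 R E + R\right) = 3 - \left(- R + 8 E R\right) = 3 + R - 8 E R$)
$\left(-96 + t{\left(10,-9 \right)}\right) 76 - w{\left(54,145 \right)} = \left(-96 + \left(3 + 10 - \left(-72\right) 10\right)\right) 76 - \left(7 + 2 \cdot 145^{2}\right)^{2} = \left(-96 + \left(3 + 10 + 720\right)\right) 76 - \left(7 + 2 \cdot 21025\right)^{2} = \left(-96 + 733\right) 76 - \left(7 + 42050\right)^{2} = 637 \cdot 76 - 42057^{2} = 48412 - 1768791249 = -1768742837$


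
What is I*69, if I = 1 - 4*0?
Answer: 69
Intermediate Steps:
I = 1 (I = 1 + 0 = 1)
I*69 = 1*69 = 69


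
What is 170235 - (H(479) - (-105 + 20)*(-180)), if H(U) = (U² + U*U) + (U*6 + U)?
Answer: -276700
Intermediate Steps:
H(U) = 2*U² + 7*U (H(U) = (U² + U²) + (6*U + U) = 2*U² + 7*U)
170235 - (H(479) - (-105 + 20)*(-180)) = 170235 - (479*(7 + 2*479) - (-105 + 20)*(-180)) = 170235 - (479*(7 + 958) - (-85)*(-180)) = 170235 - (479*965 - 1*15300) = 170235 - (462235 - 15300) = 170235 - 1*446935 = 170235 - 446935 = -276700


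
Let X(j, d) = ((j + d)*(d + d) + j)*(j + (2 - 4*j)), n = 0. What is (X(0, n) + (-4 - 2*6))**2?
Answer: 256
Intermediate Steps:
X(j, d) = (2 - 3*j)*(j + 2*d*(d + j)) (X(j, d) = ((d + j)*(2*d) + j)*(2 - 3*j) = (2*d*(d + j) + j)*(2 - 3*j) = (j + 2*d*(d + j))*(2 - 3*j) = (2 - 3*j)*(j + 2*d*(d + j)))
(X(0, n) + (-4 - 2*6))**2 = ((-3*0**2 + 2*0 + 4*0**2 - 6*0*0**2 - 6*0*0**2 + 4*0*0) + (-4 - 2*6))**2 = ((-3*0 + 0 + 4*0 - 6*0*0 - 6*0*0 + 0) + (-4 - 12))**2 = ((0 + 0 + 0 + 0 + 0 + 0) - 16)**2 = (0 - 16)**2 = (-16)**2 = 256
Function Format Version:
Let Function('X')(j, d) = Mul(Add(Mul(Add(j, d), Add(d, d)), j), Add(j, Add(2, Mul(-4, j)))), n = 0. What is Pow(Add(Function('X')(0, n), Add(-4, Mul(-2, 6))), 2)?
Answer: 256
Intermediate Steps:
Function('X')(j, d) = Mul(Add(2, Mul(-3, j)), Add(j, Mul(2, d, Add(d, j)))) (Function('X')(j, d) = Mul(Add(Mul(Add(d, j), Mul(2, d)), j), Add(2, Mul(-3, j))) = Mul(Add(Mul(2, d, Add(d, j)), j), Add(2, Mul(-3, j))) = Mul(Add(j, Mul(2, d, Add(d, j))), Add(2, Mul(-3, j))) = Mul(Add(2, Mul(-3, j)), Add(j, Mul(2, d, Add(d, j)))))
Pow(Add(Function('X')(0, n), Add(-4, Mul(-2, 6))), 2) = Pow(Add(Add(Mul(-3, Pow(0, 2)), Mul(2, 0), Mul(4, Pow(0, 2)), Mul(-6, 0, Pow(0, 2)), Mul(-6, 0, Pow(0, 2)), Mul(4, 0, 0)), Add(-4, Mul(-2, 6))), 2) = Pow(Add(Add(Mul(-3, 0), 0, Mul(4, 0), Mul(-6, 0, 0), Mul(-6, 0, 0), 0), Add(-4, -12)), 2) = Pow(Add(Add(0, 0, 0, 0, 0, 0), -16), 2) = Pow(Add(0, -16), 2) = Pow(-16, 2) = 256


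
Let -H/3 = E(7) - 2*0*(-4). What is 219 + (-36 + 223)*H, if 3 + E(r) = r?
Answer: -2025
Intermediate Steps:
E(r) = -3 + r
H = -12 (H = -3*((-3 + 7) - 2*0*(-4)) = -3*(4 - 0*(-4)) = -3*(4 - 1*0) = -3*(4 + 0) = -3*4 = -12)
219 + (-36 + 223)*H = 219 + (-36 + 223)*(-12) = 219 + 187*(-12) = 219 - 2244 = -2025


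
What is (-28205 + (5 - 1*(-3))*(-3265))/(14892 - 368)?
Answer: -54325/14524 ≈ -3.7404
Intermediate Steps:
(-28205 + (5 - 1*(-3))*(-3265))/(14892 - 368) = (-28205 + (5 + 3)*(-3265))/14524 = (-28205 + 8*(-3265))*(1/14524) = (-28205 - 26120)*(1/14524) = -54325*1/14524 = -54325/14524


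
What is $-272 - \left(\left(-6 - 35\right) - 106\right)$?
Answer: $-125$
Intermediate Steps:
$-272 - \left(\left(-6 - 35\right) - 106\right) = -272 - \left(-41 - 106\right) = -272 - -147 = -272 + 147 = -125$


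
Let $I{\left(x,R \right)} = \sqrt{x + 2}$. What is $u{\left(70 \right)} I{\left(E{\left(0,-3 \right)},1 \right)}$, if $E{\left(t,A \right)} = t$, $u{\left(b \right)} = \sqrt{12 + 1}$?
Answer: $\sqrt{26} \approx 5.099$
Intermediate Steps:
$u{\left(b \right)} = \sqrt{13}$
$I{\left(x,R \right)} = \sqrt{2 + x}$
$u{\left(70 \right)} I{\left(E{\left(0,-3 \right)},1 \right)} = \sqrt{13} \sqrt{2 + 0} = \sqrt{13} \sqrt{2} = \sqrt{26}$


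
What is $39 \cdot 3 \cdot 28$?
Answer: $3276$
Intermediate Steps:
$39 \cdot 3 \cdot 28 = 117 \cdot 28 = 3276$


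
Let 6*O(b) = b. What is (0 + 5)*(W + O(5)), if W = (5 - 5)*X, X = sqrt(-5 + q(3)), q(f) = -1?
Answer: 25/6 ≈ 4.1667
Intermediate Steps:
O(b) = b/6
X = I*sqrt(6) (X = sqrt(-5 - 1) = sqrt(-6) = I*sqrt(6) ≈ 2.4495*I)
W = 0 (W = (5 - 5)*(I*sqrt(6)) = 0*(I*sqrt(6)) = 0)
(0 + 5)*(W + O(5)) = (0 + 5)*(0 + (1/6)*5) = 5*(0 + 5/6) = 5*(5/6) = 25/6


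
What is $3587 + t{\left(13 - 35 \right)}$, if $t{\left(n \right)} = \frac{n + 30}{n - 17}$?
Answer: $\frac{139885}{39} \approx 3586.8$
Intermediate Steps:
$t{\left(n \right)} = \frac{30 + n}{-17 + n}$
$3587 + t{\left(13 - 35 \right)} = 3587 + \frac{30 + \left(13 - 35\right)}{-17 + \left(13 - 35\right)} = 3587 + \frac{30 - 22}{-17 - 22} = 3587 + \frac{1}{-39} \cdot 8 = 3587 - \frac{8}{39} = \frac{139885}{39}$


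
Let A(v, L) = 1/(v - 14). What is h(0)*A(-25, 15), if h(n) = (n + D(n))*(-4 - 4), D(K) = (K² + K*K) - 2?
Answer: -16/39 ≈ -0.41026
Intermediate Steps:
D(K) = -2 + 2*K² (D(K) = (K² + K²) - 2 = 2*K² - 2 = -2 + 2*K²)
h(n) = 16 - 16*n² - 8*n (h(n) = (n + (-2 + 2*n²))*(-4 - 4) = (-2 + n + 2*n²)*(-8) = 16 - 16*n² - 8*n)
A(v, L) = 1/(-14 + v)
h(0)*A(-25, 15) = (16 - 16*0² - 8*0)/(-14 - 25) = (16 - 16*0 + 0)/(-39) = (16 + 0 + 0)*(-1/39) = 16*(-1/39) = -16/39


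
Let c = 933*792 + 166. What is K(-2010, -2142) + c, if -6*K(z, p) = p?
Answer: 739459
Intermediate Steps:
K(z, p) = -p/6
c = 739102 (c = 738936 + 166 = 739102)
K(-2010, -2142) + c = -⅙*(-2142) + 739102 = 357 + 739102 = 739459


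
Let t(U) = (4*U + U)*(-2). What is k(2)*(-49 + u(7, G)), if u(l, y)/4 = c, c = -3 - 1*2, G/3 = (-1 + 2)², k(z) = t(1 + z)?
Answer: 2070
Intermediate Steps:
t(U) = -10*U (t(U) = (5*U)*(-2) = -10*U)
k(z) = -10 - 10*z (k(z) = -10*(1 + z) = -10 - 10*z)
G = 3 (G = 3*(-1 + 2)² = 3*1² = 3*1 = 3)
c = -5 (c = -3 - 2 = -5)
u(l, y) = -20 (u(l, y) = 4*(-5) = -20)
k(2)*(-49 + u(7, G)) = (-10 - 10*2)*(-49 - 20) = (-10 - 20)*(-69) = -30*(-69) = 2070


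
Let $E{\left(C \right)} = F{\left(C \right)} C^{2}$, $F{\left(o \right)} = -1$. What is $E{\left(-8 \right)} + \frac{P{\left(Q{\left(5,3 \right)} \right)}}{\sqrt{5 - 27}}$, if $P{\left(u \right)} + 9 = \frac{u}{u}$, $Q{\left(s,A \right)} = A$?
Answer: $-64 + \frac{4 i \sqrt{22}}{11} \approx -64.0 + 1.7056 i$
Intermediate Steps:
$P{\left(u \right)} = -8$ ($P{\left(u \right)} = -9 + \frac{u}{u} = -9 + 1 = -8$)
$E{\left(C \right)} = - C^{2}$
$E{\left(-8 \right)} + \frac{P{\left(Q{\left(5,3 \right)} \right)}}{\sqrt{5 - 27}} = - \left(-8\right)^{2} + \frac{1}{\sqrt{5 - 27}} \left(-8\right) = \left(-1\right) 64 + \frac{1}{\sqrt{-22}} \left(-8\right) = -64 + \frac{1}{i \sqrt{22}} \left(-8\right) = -64 + - \frac{i \sqrt{22}}{22} \left(-8\right) = -64 + \frac{4 i \sqrt{22}}{11}$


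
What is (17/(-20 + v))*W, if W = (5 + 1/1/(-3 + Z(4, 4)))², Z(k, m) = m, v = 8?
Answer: -51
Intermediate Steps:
W = 36 (W = (5 + 1/1/(-3 + 4))² = (5 + 1/1/1)² = (5 + 1/1)² = (5 + 1*1)² = (5 + 1)² = 6² = 36)
(17/(-20 + v))*W = (17/(-20 + 8))*36 = (17/(-12))*36 = (17*(-1/12))*36 = -17/12*36 = -51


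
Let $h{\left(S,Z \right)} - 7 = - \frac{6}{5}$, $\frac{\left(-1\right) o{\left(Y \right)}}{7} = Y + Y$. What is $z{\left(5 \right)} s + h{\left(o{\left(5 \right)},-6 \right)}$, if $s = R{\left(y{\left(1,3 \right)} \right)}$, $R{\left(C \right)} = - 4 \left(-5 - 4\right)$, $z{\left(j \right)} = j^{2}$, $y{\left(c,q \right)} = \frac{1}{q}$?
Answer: $\frac{4529}{5} \approx 905.8$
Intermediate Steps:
$o{\left(Y \right)} = - 14 Y$ ($o{\left(Y \right)} = - 7 \left(Y + Y\right) = - 7 \cdot 2 Y = - 14 Y$)
$R{\left(C \right)} = 36$ ($R{\left(C \right)} = \left(-4\right) \left(-9\right) = 36$)
$h{\left(S,Z \right)} = \frac{29}{5}$ ($h{\left(S,Z \right)} = 7 - \frac{6}{5} = \frac{29}{5}$)
$s = 36$
$z{\left(5 \right)} s + h{\left(o{\left(5 \right)},-6 \right)} = 5^{2} \cdot 36 + \frac{29}{5} = 25 \cdot 36 + \frac{29}{5} = 900 + \frac{29}{5} = \frac{4529}{5}$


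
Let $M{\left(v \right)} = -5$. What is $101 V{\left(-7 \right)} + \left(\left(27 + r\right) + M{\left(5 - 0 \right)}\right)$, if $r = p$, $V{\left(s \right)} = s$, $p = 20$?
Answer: $-665$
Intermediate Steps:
$r = 20$
$101 V{\left(-7 \right)} + \left(\left(27 + r\right) + M{\left(5 - 0 \right)}\right) = 101 \left(-7\right) + \left(\left(27 + 20\right) - 5\right) = -707 + \left(47 - 5\right) = -707 + 42 = -665$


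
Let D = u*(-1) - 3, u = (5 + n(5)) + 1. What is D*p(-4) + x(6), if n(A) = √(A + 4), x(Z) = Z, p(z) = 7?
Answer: -78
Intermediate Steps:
n(A) = √(4 + A)
u = 9 (u = (5 + √(4 + 5)) + 1 = (5 + √9) + 1 = (5 + 3) + 1 = 8 + 1 = 9)
D = -12 (D = 9*(-1) - 3 = -9 - 3 = -12)
D*p(-4) + x(6) = -12*7 + 6 = -84 + 6 = -78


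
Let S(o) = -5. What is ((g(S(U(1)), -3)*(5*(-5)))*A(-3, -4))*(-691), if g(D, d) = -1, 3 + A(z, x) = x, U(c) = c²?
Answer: 120925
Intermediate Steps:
A(z, x) = -3 + x
((g(S(U(1)), -3)*(5*(-5)))*A(-3, -4))*(-691) = ((-5*(-5))*(-3 - 4))*(-691) = (-1*(-25)*(-7))*(-691) = (25*(-7))*(-691) = -175*(-691) = 120925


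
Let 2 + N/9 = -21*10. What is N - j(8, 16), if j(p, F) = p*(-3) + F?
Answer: -1900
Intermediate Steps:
j(p, F) = F - 3*p (j(p, F) = -3*p + F = F - 3*p)
N = -1908 (N = -18 + 9*(-21*10) = -18 + 9*(-210) = -18 - 1890 = -1908)
N - j(8, 16) = -1908 - (16 - 3*8) = -1908 - (16 - 24) = -1908 - 1*(-8) = -1908 + 8 = -1900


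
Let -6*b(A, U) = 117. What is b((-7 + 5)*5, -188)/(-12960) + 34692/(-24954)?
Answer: -49902413/35933760 ≈ -1.3887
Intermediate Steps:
b(A, U) = -39/2 (b(A, U) = -1/6*117 = -39/2)
b((-7 + 5)*5, -188)/(-12960) + 34692/(-24954) = -39/2/(-12960) + 34692/(-24954) = -39/2*(-1/12960) + 34692*(-1/24954) = 13/8640 - 5782/4159 = -49902413/35933760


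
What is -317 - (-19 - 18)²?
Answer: -1686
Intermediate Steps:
-317 - (-19 - 18)² = -317 - 1*(-37)² = -317 - 1*1369 = -317 - 1369 = -1686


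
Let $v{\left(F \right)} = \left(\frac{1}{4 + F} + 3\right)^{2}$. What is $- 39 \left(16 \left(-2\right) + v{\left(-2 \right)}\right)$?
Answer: $\frac{3081}{4} \approx 770.25$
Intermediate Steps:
$v{\left(F \right)} = \left(3 + \frac{1}{4 + F}\right)^{2}$
$- 39 \left(16 \left(-2\right) + v{\left(-2 \right)}\right) = - 39 \left(16 \left(-2\right) + \frac{\left(13 + 3 \left(-2\right)\right)^{2}}{\left(4 - 2\right)^{2}}\right) = - 39 \left(-32 + \frac{\left(13 - 6\right)^{2}}{4}\right) = - 39 \left(-32 + \frac{7^{2}}{4}\right) = - 39 \left(-32 + \frac{1}{4} \cdot 49\right) = - 39 \left(-32 + \frac{49}{4}\right) = \left(-39\right) \left(- \frac{79}{4}\right) = \frac{3081}{4}$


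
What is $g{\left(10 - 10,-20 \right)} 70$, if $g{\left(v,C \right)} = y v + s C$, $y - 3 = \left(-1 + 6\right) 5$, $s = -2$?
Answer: $2800$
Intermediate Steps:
$y = 28$ ($y = 3 + \left(-1 + 6\right) 5 = 3 + 5 \cdot 5 = 3 + 25 = 28$)
$g{\left(v,C \right)} = - 2 C + 28 v$ ($g{\left(v,C \right)} = 28 v - 2 C = - 2 C + 28 v$)
$g{\left(10 - 10,-20 \right)} 70 = \left(\left(-2\right) \left(-20\right) + 28 \left(10 - 10\right)\right) 70 = \left(40 + 28 \cdot 0\right) 70 = \left(40 + 0\right) 70 = 40 \cdot 70 = 2800$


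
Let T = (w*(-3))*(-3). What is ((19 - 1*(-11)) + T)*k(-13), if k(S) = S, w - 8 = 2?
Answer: -1560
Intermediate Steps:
w = 10 (w = 8 + 2 = 10)
T = 90 (T = (10*(-3))*(-3) = -30*(-3) = 90)
((19 - 1*(-11)) + T)*k(-13) = ((19 - 1*(-11)) + 90)*(-13) = ((19 + 11) + 90)*(-13) = (30 + 90)*(-13) = 120*(-13) = -1560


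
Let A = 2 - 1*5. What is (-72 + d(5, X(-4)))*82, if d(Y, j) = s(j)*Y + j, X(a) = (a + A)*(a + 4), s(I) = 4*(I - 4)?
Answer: -12464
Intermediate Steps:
A = -3 (A = 2 - 5 = -3)
s(I) = -16 + 4*I (s(I) = 4*(-4 + I) = -16 + 4*I)
X(a) = (-3 + a)*(4 + a) (X(a) = (a - 3)*(a + 4) = (-3 + a)*(4 + a))
d(Y, j) = j + Y*(-16 + 4*j) (d(Y, j) = (-16 + 4*j)*Y + j = Y*(-16 + 4*j) + j = j + Y*(-16 + 4*j))
(-72 + d(5, X(-4)))*82 = (-72 + ((-12 - 4 + (-4)²) + 4*5*(-4 + (-12 - 4 + (-4)²))))*82 = (-72 + ((-12 - 4 + 16) + 4*5*(-4 + (-12 - 4 + 16))))*82 = (-72 + (0 + 4*5*(-4 + 0)))*82 = (-72 + (0 + 4*5*(-4)))*82 = (-72 + (0 - 80))*82 = (-72 - 80)*82 = -152*82 = -12464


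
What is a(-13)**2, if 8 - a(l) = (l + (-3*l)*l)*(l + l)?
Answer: 182574144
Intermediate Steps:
a(l) = 8 - 2*l*(l - 3*l**2) (a(l) = 8 - (l + (-3*l)*l)*(l + l) = 8 - (l - 3*l**2)*2*l = 8 - 2*l*(l - 3*l**2))
a(-13)**2 = (8 - 2*(-13)**2 + 6*(-13)**3)**2 = (8 - 2*169 + 6*(-2197))**2 = (8 - 338 - 13182)**2 = (-13512)**2 = 182574144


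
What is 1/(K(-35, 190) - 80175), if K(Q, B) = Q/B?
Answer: -38/3046657 ≈ -1.2473e-5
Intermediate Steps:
1/(K(-35, 190) - 80175) = 1/(-35/190 - 80175) = 1/(-35*1/190 - 80175) = 1/(-7/38 - 80175) = 1/(-3046657/38) = -38/3046657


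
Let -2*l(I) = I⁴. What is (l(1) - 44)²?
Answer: 7921/4 ≈ 1980.3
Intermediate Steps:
l(I) = -I⁴/2
(l(1) - 44)² = (-½*1⁴ - 44)² = (-½*1 - 44)² = (-½ - 44)² = (-89/2)² = 7921/4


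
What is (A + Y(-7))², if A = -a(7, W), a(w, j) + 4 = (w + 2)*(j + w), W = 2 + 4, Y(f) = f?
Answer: 14400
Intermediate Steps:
W = 6
a(w, j) = -4 + (2 + w)*(j + w) (a(w, j) = -4 + (w + 2)*(j + w) = -4 + (2 + w)*(j + w))
A = -113 (A = -(-4 + 7² + 2*6 + 2*7 + 6*7) = -(-4 + 49 + 12 + 14 + 42) = -1*113 = -113)
(A + Y(-7))² = (-113 - 7)² = (-120)² = 14400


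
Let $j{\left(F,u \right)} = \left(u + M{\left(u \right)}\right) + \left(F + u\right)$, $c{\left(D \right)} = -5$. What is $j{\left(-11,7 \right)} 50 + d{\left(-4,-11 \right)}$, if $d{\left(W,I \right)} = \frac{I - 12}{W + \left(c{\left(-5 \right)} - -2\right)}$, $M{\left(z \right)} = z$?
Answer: $\frac{3523}{7} \approx 503.29$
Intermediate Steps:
$j{\left(F,u \right)} = F + 3 u$ ($j{\left(F,u \right)} = \left(u + u\right) + \left(F + u\right) = 2 u + \left(F + u\right) = F + 3 u$)
$d{\left(W,I \right)} = \frac{-12 + I}{-3 + W}$ ($d{\left(W,I \right)} = \frac{I - 12}{W - 3} = \frac{-12 + I}{W + \left(-5 + 2\right)} = \frac{-12 + I}{W - 3} = \frac{-12 + I}{-3 + W}$)
$j{\left(-11,7 \right)} 50 + d{\left(-4,-11 \right)} = \left(-11 + 3 \cdot 7\right) 50 + \frac{-12 - 11}{-3 - 4} = \left(-11 + 21\right) 50 + \frac{1}{-7} \left(-23\right) = 10 \cdot 50 - - \frac{23}{7} = 500 + \frac{23}{7} = \frac{3523}{7}$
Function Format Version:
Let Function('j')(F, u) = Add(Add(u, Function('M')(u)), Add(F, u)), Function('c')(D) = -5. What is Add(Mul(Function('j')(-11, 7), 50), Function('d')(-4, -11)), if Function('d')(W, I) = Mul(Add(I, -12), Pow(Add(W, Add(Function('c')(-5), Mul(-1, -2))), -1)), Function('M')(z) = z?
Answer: Rational(3523, 7) ≈ 503.29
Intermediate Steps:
Function('j')(F, u) = Add(F, Mul(3, u)) (Function('j')(F, u) = Add(Add(u, u), Add(F, u)) = Add(Mul(2, u), Add(F, u)) = Add(F, Mul(3, u)))
Function('d')(W, I) = Mul(Pow(Add(-3, W), -1), Add(-12, I)) (Function('d')(W, I) = Mul(Add(I, -12), Pow(Add(W, Add(-5, Mul(-1, -2))), -1)) = Mul(Add(-12, I), Pow(Add(W, Add(-5, 2)), -1)) = Mul(Add(-12, I), Pow(Add(W, -3), -1)) = Mul(Add(-12, I), Pow(Add(-3, W), -1)) = Mul(Pow(Add(-3, W), -1), Add(-12, I)))
Add(Mul(Function('j')(-11, 7), 50), Function('d')(-4, -11)) = Add(Mul(Add(-11, Mul(3, 7)), 50), Mul(Pow(Add(-3, -4), -1), Add(-12, -11))) = Add(Mul(Add(-11, 21), 50), Mul(Pow(-7, -1), -23)) = Add(Mul(10, 50), Mul(Rational(-1, 7), -23)) = Add(500, Rational(23, 7)) = Rational(3523, 7)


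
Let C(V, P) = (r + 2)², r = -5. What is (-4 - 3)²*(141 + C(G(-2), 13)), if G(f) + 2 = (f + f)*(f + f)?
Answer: 7350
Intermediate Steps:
G(f) = -2 + 4*f² (G(f) = -2 + (f + f)*(f + f) = -2 + (2*f)*(2*f) = -2 + 4*f²)
C(V, P) = 9 (C(V, P) = (-5 + 2)² = (-3)² = 9)
(-4 - 3)²*(141 + C(G(-2), 13)) = (-4 - 3)²*(141 + 9) = (-7)²*150 = 49*150 = 7350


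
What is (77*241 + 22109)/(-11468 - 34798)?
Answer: -20333/23133 ≈ -0.87896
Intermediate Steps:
(77*241 + 22109)/(-11468 - 34798) = (18557 + 22109)/(-46266) = 40666*(-1/46266) = -20333/23133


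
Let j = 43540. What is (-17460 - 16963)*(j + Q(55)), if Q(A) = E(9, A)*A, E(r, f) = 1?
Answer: -1500670685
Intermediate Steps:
Q(A) = A (Q(A) = 1*A = A)
(-17460 - 16963)*(j + Q(55)) = (-17460 - 16963)*(43540 + 55) = -34423*43595 = -1500670685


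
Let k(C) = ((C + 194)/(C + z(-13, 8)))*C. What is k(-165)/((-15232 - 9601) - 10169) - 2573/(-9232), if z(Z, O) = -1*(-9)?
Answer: 53050029/190945456 ≈ 0.27783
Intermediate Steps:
z(Z, O) = 9
k(C) = C*(194 + C)/(9 + C) (k(C) = ((C + 194)/(C + 9))*C = ((194 + C)/(9 + C))*C = C*(194 + C)/(9 + C))
k(-165)/((-15232 - 9601) - 10169) - 2573/(-9232) = (-165*(194 - 165)/(9 - 165))/((-15232 - 9601) - 10169) - 2573/(-9232) = (-165*29/(-156))/(-24833 - 10169) - 2573*(-1/9232) = -165*(-1/156)*29/(-35002) + 2573/9232 = (1595/52)*(-1/35002) + 2573/9232 = -145/165464 + 2573/9232 = 53050029/190945456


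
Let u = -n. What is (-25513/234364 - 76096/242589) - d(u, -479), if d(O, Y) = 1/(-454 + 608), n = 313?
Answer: -1878223943975/4377767886492 ≈ -0.42904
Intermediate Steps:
u = -313 (u = -1*313 = -313)
d(O, Y) = 1/154
(-25513/234364 - 76096/242589) - d(u, -479) = (-25513/234364 - 76096/242589) - 1*1/154 = (-25513*1/234364 - 76096*1/242589) - 1/154 = (-25513/234364 - 76096/242589) - 1/154 = -24023336101/56854128396 - 1/154 = -1878223943975/4377767886492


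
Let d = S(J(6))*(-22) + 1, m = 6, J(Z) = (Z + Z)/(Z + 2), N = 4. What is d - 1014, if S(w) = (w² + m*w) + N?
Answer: -2697/2 ≈ -1348.5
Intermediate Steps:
J(Z) = 2*Z/(2 + Z) (J(Z) = (2*Z)/(2 + Z) = 2*Z/(2 + Z))
S(w) = 4 + w² + 6*w (S(w) = (w² + 6*w) + 4 = 4 + w² + 6*w)
d = -669/2 (d = (4 + (2*6/(2 + 6))² + 6*(2*6/(2 + 6)))*(-22) + 1 = (4 + (2*6/8)² + 6*(2*6/8))*(-22) + 1 = (4 + (2*6*(⅛))² + 6*(2*6*(⅛)))*(-22) + 1 = (4 + (3/2)² + 6*(3/2))*(-22) + 1 = (4 + 9/4 + 9)*(-22) + 1 = (61/4)*(-22) + 1 = -671/2 + 1 = -669/2 ≈ -334.50)
d - 1014 = -669/2 - 1014 = -2697/2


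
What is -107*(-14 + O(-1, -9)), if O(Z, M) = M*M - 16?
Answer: -5457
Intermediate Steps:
O(Z, M) = -16 + M² (O(Z, M) = M² - 16 = -16 + M²)
-107*(-14 + O(-1, -9)) = -107*(-14 + (-16 + (-9)²)) = -107*(-14 + (-16 + 81)) = -107*(-14 + 65) = -107*51 = -5457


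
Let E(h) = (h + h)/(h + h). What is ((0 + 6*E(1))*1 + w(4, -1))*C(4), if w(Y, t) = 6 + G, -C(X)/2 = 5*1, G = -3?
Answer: -90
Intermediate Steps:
E(h) = 1 (E(h) = (2*h)/((2*h)) = (2*h)*(1/(2*h)) = 1)
C(X) = -10
w(Y, t) = 3 (w(Y, t) = 6 - 3 = 3)
((0 + 6*E(1))*1 + w(4, -1))*C(4) = ((0 + 6*1)*1 + 3)*(-10) = ((0 + 6)*1 + 3)*(-10) = (6*1 + 3)*(-10) = (6 + 3)*(-10) = 9*(-10) = -90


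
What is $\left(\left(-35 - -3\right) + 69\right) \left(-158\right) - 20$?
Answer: $-5866$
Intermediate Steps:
$\left(\left(-35 - -3\right) + 69\right) \left(-158\right) - 20 = \left(\left(-35 + 3\right) + 69\right) \left(-158\right) - 20 = \left(-32 + 69\right) \left(-158\right) - 20 = 37 \left(-158\right) - 20 = -5846 - 20 = -5866$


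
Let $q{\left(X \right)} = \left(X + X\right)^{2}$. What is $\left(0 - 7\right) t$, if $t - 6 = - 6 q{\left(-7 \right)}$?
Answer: $8190$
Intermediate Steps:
$q{\left(X \right)} = 4 X^{2}$ ($q{\left(X \right)} = \left(2 X\right)^{2} = 4 X^{2}$)
$t = -1170$ ($t = 6 - 6 \cdot 4 \left(-7\right)^{2} = 6 - 6 \cdot 4 \cdot 49 = 6 - 1176 = -1170$)
$\left(0 - 7\right) t = \left(0 - 7\right) \left(-1170\right) = \left(-7\right) \left(-1170\right) = 8190$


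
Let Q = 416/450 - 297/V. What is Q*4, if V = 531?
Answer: 19388/13275 ≈ 1.4605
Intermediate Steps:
Q = 4847/13275 (Q = 416/450 - 297/531 = 416*(1/450) - 297*1/531 = 208/225 - 33/59 = 4847/13275 ≈ 0.36512)
Q*4 = (4847/13275)*4 = 19388/13275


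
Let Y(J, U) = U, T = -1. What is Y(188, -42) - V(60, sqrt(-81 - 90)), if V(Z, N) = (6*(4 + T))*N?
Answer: -42 - 54*I*sqrt(19) ≈ -42.0 - 235.38*I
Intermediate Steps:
V(Z, N) = 18*N (V(Z, N) = (6*(4 - 1))*N = (6*3)*N = 18*N)
Y(188, -42) - V(60, sqrt(-81 - 90)) = -42 - 18*sqrt(-81 - 90) = -42 - 18*sqrt(-171) = -42 - 18*3*I*sqrt(19) = -42 - 54*I*sqrt(19)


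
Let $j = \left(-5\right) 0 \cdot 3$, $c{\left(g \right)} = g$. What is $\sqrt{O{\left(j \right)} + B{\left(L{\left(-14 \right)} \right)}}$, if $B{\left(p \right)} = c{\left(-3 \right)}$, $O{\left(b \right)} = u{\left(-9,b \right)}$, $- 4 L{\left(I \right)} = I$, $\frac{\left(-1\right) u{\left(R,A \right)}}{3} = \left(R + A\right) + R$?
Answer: $\sqrt{51} \approx 7.1414$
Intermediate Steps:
$u{\left(R,A \right)} = - 6 R - 3 A$ ($u{\left(R,A \right)} = - 3 \left(\left(R + A\right) + R\right) = - 3 \left(\left(A + R\right) + R\right) = - 3 \left(A + 2 R\right) = - 6 R - 3 A$)
$L{\left(I \right)} = - \frac{I}{4}$
$j = 0$ ($j = 0 \cdot 3 = 0$)
$O{\left(b \right)} = 54 - 3 b$ ($O{\left(b \right)} = \left(-6\right) \left(-9\right) - 3 b = 54 - 3 b$)
$B{\left(p \right)} = -3$
$\sqrt{O{\left(j \right)} + B{\left(L{\left(-14 \right)} \right)}} = \sqrt{\left(54 - 0\right) - 3} = \sqrt{\left(54 + 0\right) - 3} = \sqrt{54 - 3} = \sqrt{51}$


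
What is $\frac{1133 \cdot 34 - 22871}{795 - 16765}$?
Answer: $- \frac{15651}{15970} \approx -0.98003$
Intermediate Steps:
$\frac{1133 \cdot 34 - 22871}{795 - 16765} = \frac{38522 - 22871}{-15970} = 15651 \left(- \frac{1}{15970}\right) = - \frac{15651}{15970}$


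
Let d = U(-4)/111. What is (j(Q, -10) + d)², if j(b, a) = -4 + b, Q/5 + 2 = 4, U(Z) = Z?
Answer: 438244/12321 ≈ 35.569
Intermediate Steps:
Q = 10 (Q = -10 + 5*4 = -10 + 20 = 10)
d = -4/111 ≈ -0.036036
(j(Q, -10) + d)² = ((-4 + 10) - 4/111)² = (6 - 4/111)² = (662/111)² = 438244/12321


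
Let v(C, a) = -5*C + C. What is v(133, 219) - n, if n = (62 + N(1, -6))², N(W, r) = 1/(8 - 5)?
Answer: -39757/9 ≈ -4417.4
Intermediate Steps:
N(W, r) = ⅓ (N(W, r) = 1/3 = ⅓)
v(C, a) = -4*C
n = 34969/9 (n = (62 + ⅓)² = (187/3)² = 34969/9 ≈ 3885.4)
v(133, 219) - n = -4*133 - 1*34969/9 = -532 - 34969/9 = -39757/9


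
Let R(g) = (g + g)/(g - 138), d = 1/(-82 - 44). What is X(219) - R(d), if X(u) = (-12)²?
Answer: 2504014/17389 ≈ 144.00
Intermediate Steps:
d = -1/126 (d = 1/(-126) = -1/126 ≈ -0.0079365)
R(g) = 2*g/(-138 + g) (R(g) = (2*g)/(-138 + g) = 2*g/(-138 + g))
X(u) = 144
X(219) - R(d) = 144 - 2*(-1)/(126*(-138 - 1/126)) = 144 - 2*(-1)/(126*(-17389/126)) = 144 - 2*(-1)*(-126)/(126*17389) = 144 - 1*2/17389 = 144 - 2/17389 = 2504014/17389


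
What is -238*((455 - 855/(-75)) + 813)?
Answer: -1522486/5 ≈ -3.0450e+5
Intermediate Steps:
-238*((455 - 855/(-75)) + 813) = -238*((455 - 855*(-1/75)) + 813) = -238*((455 + 57/5) + 813) = -238*(2332/5 + 813) = -238*6397/5 = -1522486/5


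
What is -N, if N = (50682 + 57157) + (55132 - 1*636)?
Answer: -162335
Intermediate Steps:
N = 162335 (N = 107839 + (55132 - 636) = 107839 + 54496 = 162335)
-N = -1*162335 = -162335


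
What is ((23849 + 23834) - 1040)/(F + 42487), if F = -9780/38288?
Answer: 446466796/406683119 ≈ 1.0978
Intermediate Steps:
F = -2445/9572 (F = -9780*1/38288 = -2445/9572 ≈ -0.25543)
((23849 + 23834) - 1040)/(F + 42487) = ((23849 + 23834) - 1040)/(-2445/9572 + 42487) = (47683 - 1040)/(406683119/9572) = 46643*(9572/406683119) = 446466796/406683119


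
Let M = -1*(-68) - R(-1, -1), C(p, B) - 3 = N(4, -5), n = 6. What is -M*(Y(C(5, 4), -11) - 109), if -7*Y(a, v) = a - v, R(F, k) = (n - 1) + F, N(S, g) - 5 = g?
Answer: 7104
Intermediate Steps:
N(S, g) = 5 + g
C(p, B) = 3 (C(p, B) = 3 + (5 - 5) = 3 + 0 = 3)
R(F, k) = 5 + F (R(F, k) = (6 - 1) + F = 5 + F)
Y(a, v) = -a/7 + v/7 (Y(a, v) = -(a - v)/7 = -a/7 + v/7)
M = 64 (M = -1*(-68) - (5 - 1) = 68 - 1*4 = 68 - 4 = 64)
-M*(Y(C(5, 4), -11) - 109) = -64*((-1/7*3 + (1/7)*(-11)) - 109) = -64*((-3/7 - 11/7) - 109) = -64*(-2 - 109) = -64*(-111) = -1*(-7104) = 7104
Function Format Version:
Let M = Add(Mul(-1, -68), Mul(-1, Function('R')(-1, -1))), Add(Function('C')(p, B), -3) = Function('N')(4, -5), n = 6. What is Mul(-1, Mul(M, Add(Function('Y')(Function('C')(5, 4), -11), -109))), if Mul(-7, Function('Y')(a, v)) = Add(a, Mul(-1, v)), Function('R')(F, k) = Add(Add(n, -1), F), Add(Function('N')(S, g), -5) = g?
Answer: 7104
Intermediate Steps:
Function('N')(S, g) = Add(5, g)
Function('C')(p, B) = 3 (Function('C')(p, B) = Add(3, Add(5, -5)) = Add(3, 0) = 3)
Function('R')(F, k) = Add(5, F) (Function('R')(F, k) = Add(Add(6, -1), F) = Add(5, F))
Function('Y')(a, v) = Add(Mul(Rational(-1, 7), a), Mul(Rational(1, 7), v)) (Function('Y')(a, v) = Mul(Rational(-1, 7), Add(a, Mul(-1, v))) = Add(Mul(Rational(-1, 7), a), Mul(Rational(1, 7), v)))
M = 64 (M = Add(Mul(-1, -68), Mul(-1, Add(5, -1))) = Add(68, Mul(-1, 4)) = Add(68, -4) = 64)
Mul(-1, Mul(M, Add(Function('Y')(Function('C')(5, 4), -11), -109))) = Mul(-1, Mul(64, Add(Add(Mul(Rational(-1, 7), 3), Mul(Rational(1, 7), -11)), -109))) = Mul(-1, Mul(64, Add(Add(Rational(-3, 7), Rational(-11, 7)), -109))) = Mul(-1, Mul(64, Add(-2, -109))) = Mul(-1, Mul(64, -111)) = Mul(-1, -7104) = 7104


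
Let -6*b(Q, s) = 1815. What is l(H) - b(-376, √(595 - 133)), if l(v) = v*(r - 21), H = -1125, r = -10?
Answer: 70355/2 ≈ 35178.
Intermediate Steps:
b(Q, s) = -605/2 (b(Q, s) = -⅙*1815 = -605/2)
l(v) = -31*v (l(v) = v*(-10 - 21) = v*(-31) = -31*v)
l(H) - b(-376, √(595 - 133)) = -31*(-1125) - 1*(-605/2) = 34875 + 605/2 = 70355/2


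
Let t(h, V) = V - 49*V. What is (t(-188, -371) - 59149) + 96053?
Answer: 54712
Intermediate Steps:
t(h, V) = -48*V
(t(-188, -371) - 59149) + 96053 = (-48*(-371) - 59149) + 96053 = (17808 - 59149) + 96053 = -41341 + 96053 = 54712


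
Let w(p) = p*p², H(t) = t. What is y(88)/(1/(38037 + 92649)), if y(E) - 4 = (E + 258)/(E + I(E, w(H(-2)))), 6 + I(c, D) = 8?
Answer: 15377386/15 ≈ 1.0252e+6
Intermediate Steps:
w(p) = p³
I(c, D) = 2 (I(c, D) = -6 + 8 = 2)
y(E) = 4 + (258 + E)/(2 + E) (y(E) = 4 + (E + 258)/(E + 2) = 4 + (258 + E)/(2 + E))
y(88)/(1/(38037 + 92649)) = ((266 + 5*88)/(2 + 88))/(1/(38037 + 92649)) = ((266 + 440)/90)/(1/130686) = ((1/90)*706)/(1/130686) = (353/45)*130686 = 15377386/15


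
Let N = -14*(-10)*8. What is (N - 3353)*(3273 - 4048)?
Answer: 1730575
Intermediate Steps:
N = 1120 (N = 140*8 = 1120)
(N - 3353)*(3273 - 4048) = (1120 - 3353)*(3273 - 4048) = -2233*(-775) = 1730575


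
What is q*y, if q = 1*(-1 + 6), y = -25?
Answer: -125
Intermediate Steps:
q = 5 (q = 1*5 = 5)
q*y = 5*(-25) = -125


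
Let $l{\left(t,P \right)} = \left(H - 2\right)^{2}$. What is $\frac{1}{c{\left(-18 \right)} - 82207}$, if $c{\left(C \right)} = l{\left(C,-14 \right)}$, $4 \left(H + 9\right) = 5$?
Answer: $- \frac{16}{1313791} \approx -1.2178 \cdot 10^{-5}$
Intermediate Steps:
$H = - \frac{31}{4}$ ($H = -9 + \frac{1}{4} \cdot 5 = -9 + \frac{5}{4} = - \frac{31}{4} \approx -7.75$)
$l{\left(t,P \right)} = \frac{1521}{16}$ ($l{\left(t,P \right)} = \left(- \frac{31}{4} - 2\right)^{2} = \left(- \frac{39}{4}\right)^{2} = \frac{1521}{16}$)
$c{\left(C \right)} = \frac{1521}{16}$
$\frac{1}{c{\left(-18 \right)} - 82207} = \frac{1}{\frac{1521}{16} - 82207} = \frac{1}{- \frac{1313791}{16}} = - \frac{16}{1313791}$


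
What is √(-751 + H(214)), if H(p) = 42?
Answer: I*√709 ≈ 26.627*I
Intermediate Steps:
√(-751 + H(214)) = √(-751 + 42) = √(-709) = I*√709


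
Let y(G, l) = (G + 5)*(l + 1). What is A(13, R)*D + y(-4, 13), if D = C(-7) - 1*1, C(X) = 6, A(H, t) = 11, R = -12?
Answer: 69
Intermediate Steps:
y(G, l) = (1 + l)*(5 + G) (y(G, l) = (5 + G)*(1 + l) = (1 + l)*(5 + G))
D = 5 (D = 6 - 1*1 = 6 - 1 = 5)
A(13, R)*D + y(-4, 13) = 11*5 + (5 - 4 + 5*13 - 4*13) = 55 + (5 - 4 + 65 - 52) = 55 + 14 = 69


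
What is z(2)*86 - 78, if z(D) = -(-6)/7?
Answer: -30/7 ≈ -4.2857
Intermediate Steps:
z(D) = 6/7 (z(D) = -(-6)/7 = -1*(-6/7) = 6/7)
z(2)*86 - 78 = (6/7)*86 - 78 = 516/7 - 78 = -30/7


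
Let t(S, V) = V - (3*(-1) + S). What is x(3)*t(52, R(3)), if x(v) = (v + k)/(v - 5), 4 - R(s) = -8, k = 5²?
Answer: 518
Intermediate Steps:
k = 25
R(s) = 12 (R(s) = 4 - 1*(-8) = 4 + 8 = 12)
x(v) = (25 + v)/(-5 + v) (x(v) = (v + 25)/(v - 5) = (25 + v)/(-5 + v))
t(S, V) = 3 + V - S (t(S, V) = V - (-3 + S) = V + (3 - S) = 3 + V - S)
x(3)*t(52, R(3)) = ((25 + 3)/(-5 + 3))*(3 + 12 - 1*52) = (28/(-2))*(3 + 12 - 52) = -½*28*(-37) = -14*(-37) = 518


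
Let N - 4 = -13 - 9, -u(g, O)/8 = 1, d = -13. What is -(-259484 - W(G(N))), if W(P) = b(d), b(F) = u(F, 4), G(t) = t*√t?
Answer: 259476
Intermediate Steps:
u(g, O) = -8 (u(g, O) = -8*1 = -8)
N = -18 (N = 4 + (-13 - 9) = 4 - 22 = -18)
G(t) = t^(3/2)
b(F) = -8
W(P) = -8
-(-259484 - W(G(N))) = -(-259484 - 1*(-8)) = -(-259484 + 8) = -1*(-259476) = 259476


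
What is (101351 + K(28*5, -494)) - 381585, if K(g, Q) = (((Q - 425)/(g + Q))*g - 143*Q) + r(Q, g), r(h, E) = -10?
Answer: -37035224/177 ≈ -2.0924e+5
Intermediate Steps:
K(g, Q) = -10 - 143*Q + g*(-425 + Q)/(Q + g) (K(g, Q) = (((Q - 425)/(g + Q))*g - 143*Q) - 10 = (((-425 + Q)/(Q + g))*g - 143*Q) - 10 = (g*(-425 + Q)/(Q + g) - 143*Q) - 10 = (-143*Q + g*(-425 + Q)/(Q + g)) - 10 = -10 - 143*Q + g*(-425 + Q)/(Q + g))
(101351 + K(28*5, -494)) - 381585 = (101351 + (-12180*5 - 143*(-494)**2 - 10*(-494) - 142*(-494)*28*5)/(-494 + 28*5)) - 381585 = (101351 + (-435*140 - 143*244036 + 4940 - 142*(-494)*140)/(-494 + 140)) - 381585 = (101351 + (-60900 - 34897148 + 4940 + 9820720)/(-354)) - 381585 = (101351 - 1/354*(-25132388)) - 381585 = (101351 + 12566194/177) - 381585 = 30505321/177 - 381585 = -37035224/177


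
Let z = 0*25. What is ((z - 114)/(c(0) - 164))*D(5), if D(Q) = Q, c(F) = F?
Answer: 285/82 ≈ 3.4756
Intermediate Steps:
z = 0
((z - 114)/(c(0) - 164))*D(5) = ((0 - 114)/(0 - 164))*5 = -114/(-164)*5 = -114*(-1/164)*5 = (57/82)*5 = 285/82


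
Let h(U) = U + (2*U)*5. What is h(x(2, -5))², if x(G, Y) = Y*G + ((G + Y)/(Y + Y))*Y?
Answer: 64009/4 ≈ 16002.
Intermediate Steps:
x(G, Y) = G/2 + Y/2 + G*Y (x(G, Y) = G*Y + ((G + Y)/((2*Y)))*Y = G*Y + ((G + Y)*(1/(2*Y)))*Y = G*Y + ((G + Y)/(2*Y))*Y = G*Y + (G/2 + Y/2) = G/2 + Y/2 + G*Y)
h(U) = 11*U (h(U) = U + 10*U = 11*U)
h(x(2, -5))² = (11*((½)*2 + (½)*(-5) + 2*(-5)))² = (11*(1 - 5/2 - 10))² = (11*(-23/2))² = (-253/2)² = 64009/4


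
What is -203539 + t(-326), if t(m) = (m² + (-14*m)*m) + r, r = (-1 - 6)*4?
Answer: -1585155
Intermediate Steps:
r = -28 (r = -7*4 = -28)
t(m) = -28 - 13*m² (t(m) = (m² + (-14*m)*m) - 28 = (m² - 14*m²) - 28 = -13*m² - 28 = -28 - 13*m²)
-203539 + t(-326) = -203539 + (-28 - 13*(-326)²) = -203539 + (-28 - 13*106276) = -203539 + (-28 - 1381588) = -203539 - 1381616 = -1585155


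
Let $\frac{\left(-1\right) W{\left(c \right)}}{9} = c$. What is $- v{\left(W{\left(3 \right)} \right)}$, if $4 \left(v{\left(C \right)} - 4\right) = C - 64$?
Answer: $\frac{75}{4} \approx 18.75$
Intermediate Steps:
$W{\left(c \right)} = - 9 c$
$v{\left(C \right)} = -12 + \frac{C}{4}$ ($v{\left(C \right)} = 4 + \frac{C - 64}{4} = 4 + \frac{-64 + C}{4} = 4 + \left(-16 + \frac{C}{4}\right) = -12 + \frac{C}{4}$)
$- v{\left(W{\left(3 \right)} \right)} = - (-12 + \frac{\left(-9\right) 3}{4}) = - (-12 + \frac{1}{4} \left(-27\right)) = - (-12 - \frac{27}{4}) = \left(-1\right) \left(- \frac{75}{4}\right) = \frac{75}{4}$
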